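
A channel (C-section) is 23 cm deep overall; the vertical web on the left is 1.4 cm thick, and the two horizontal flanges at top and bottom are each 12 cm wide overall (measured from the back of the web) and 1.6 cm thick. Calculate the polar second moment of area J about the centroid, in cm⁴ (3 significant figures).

J ≈ 6230 cm⁴

Treat the section as a set of non-overlapping primitives; coordinates are from the bounding-box lower-left.
Web: 1.4 × 23, A = 32.2 cm², y = 11.5 cm, Ī = 1419.5 cm⁴.
Top flange (beyond web): 10.6 × 1.6, A = 16.96 cm², y = 22.2 cm, Ī = 3.6181 cm⁴.
Bottom flange (beyond web): 10.6 × 1.6, A = 16.96 cm², y = 0.8 cm, Ī = 3.6181 cm⁴.
By symmetry the centroid is at mid-height, ȳ = 11.5 cm.
Transfer each piece to the centroidal x-axis using Ī + A·d² with d = y − 11.5:
  web: d = 0 cm → contributes +1419.5 cm⁴
  top flange (beyond web): d = 10.7 cm → contributes +1945.4 cm⁴
  bottom flange (beyond web): d = -10.7 cm → contributes +1945.4 cm⁴
Total I = 5310.2 cm⁴.
For the y-axis: x̄ = 3.778 cm.
Repeating about the centroidal y-axis gives I_y = 917.54 cm⁴.
Polar second moment: J = I_x + I_y = 6227.8 cm⁴.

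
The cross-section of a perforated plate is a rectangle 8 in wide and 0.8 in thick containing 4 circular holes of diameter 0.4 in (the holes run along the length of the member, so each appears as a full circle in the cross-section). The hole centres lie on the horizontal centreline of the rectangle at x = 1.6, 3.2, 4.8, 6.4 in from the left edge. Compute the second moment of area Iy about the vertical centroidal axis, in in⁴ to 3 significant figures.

Break the section into simple shapes (no overlaps), measuring from the bottom-left corner of the bounding box.
Plate: 8 × 0.8, A = 6.4 in², x = 4 in, Ī = 34.133 in⁴.
Hole 1 (subtracted): ⌀0.4, A = 0.12566 in², x = 1.6 in, Ī = 0.0012566 in⁴.
Hole 2 (subtracted): ⌀0.4, A = 0.12566 in², x = 3.2 in, Ī = 0.0012566 in⁴.
Hole 3 (subtracted): ⌀0.4, A = 0.12566 in², x = 4.8 in, Ī = 0.0012566 in⁴.
Hole 4 (subtracted): ⌀0.4, A = 0.12566 in², x = 6.4 in, Ī = 0.0012566 in⁴.
By symmetry the centroid is at mid-width, x̄ = 4 in.
Transfer each piece to the vertical centroidal axis using Ī + A·d² with d = x − 4:
  plate: d = 0 in → contributes +34.133 in⁴
  hole 1: d = -2.4 in → contributes −0.72508 in⁴
  hole 2: d = -0.8 in → contributes −0.081681 in⁴
  hole 3: d = 0.8 in → contributes −0.081681 in⁴
  hole 4: d = 2.4 in → contributes −0.72508 in⁴
Total I = 32.52 in⁴.

Iy ≈ 32.5 in⁴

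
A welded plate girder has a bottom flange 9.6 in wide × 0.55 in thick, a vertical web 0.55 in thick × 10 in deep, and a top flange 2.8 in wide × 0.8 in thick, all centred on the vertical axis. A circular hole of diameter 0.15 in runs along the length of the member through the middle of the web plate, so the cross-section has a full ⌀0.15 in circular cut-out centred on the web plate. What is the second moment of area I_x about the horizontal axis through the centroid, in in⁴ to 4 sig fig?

I_x ≈ 239.2 in⁴

Split into non-overlapping primitives; take the origin at the lower-left of the bounding box.
Bottom plate: 9.6 × 0.55, A = 5.28 in², y = 0.275 in, Ī = 0.1331 in⁴.
Web plate: 0.55 × 10, A = 5.5 in², y = 5.55 in, Ī = 45.8333 in⁴.
Top plate: 2.8 × 0.8, A = 2.24 in², y = 10.95 in, Ī = 0.119467 in⁴.
Hole (subtracted): ⌀0.15, A = 0.0176715 in², y = 5.55 in, Ī = 0.0000248505 in⁴.
Centroid: ȳ = ΣA·y / ΣA = 4.33822 in.
Transfer each piece to the horizontal axis through the centroid using Ī + A·d² with d = y − 4.33822:
  bottom plate: d = -4.06322 in → contributes +87.3045 in⁴
  web plate: d = 1.21178 in → contributes +53.9096 in⁴
  top plate: d = 6.61178 in → contributes +98.0426 in⁴
  hole: d = 1.21178 in → contributes −0.0259739 in⁴
Total I = 239.231 in⁴.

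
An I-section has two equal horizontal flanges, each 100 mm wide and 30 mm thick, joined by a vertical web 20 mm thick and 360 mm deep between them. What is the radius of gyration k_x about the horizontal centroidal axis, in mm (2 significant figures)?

k_x ≈ 150 mm

Break the section into simple shapes (no overlaps), measuring from the bottom-left corner of the bounding box.
Bottom flange: 100 × 30, A = 3 000 mm², y = 15 mm, Ī = 225 000 mm⁴.
Web: 20 × 360, A = 7 200 mm², y = 210 mm, Ī = 77 760 000 mm⁴.
Top flange: 100 × 30, A = 3 000 mm², y = 405 mm, Ī = 225 000 mm⁴.
By symmetry the centroid is at mid-height, ȳ = 210 mm.
Transfer each piece to the horizontal centroidal axis using Ī + A·d² with d = y − 210:
  bottom flange: d = -195 mm → contributes +114 300 000 mm⁴
  web: d = 0 mm → contributes +77 760 000 mm⁴
  top flange: d = 195 mm → contributes +114 300 000 mm⁴
Total I = 306 360 000 mm⁴.
Radius of gyration: k = √(I/A) = √(306 360 000 / 13 200) = 152.3 mm.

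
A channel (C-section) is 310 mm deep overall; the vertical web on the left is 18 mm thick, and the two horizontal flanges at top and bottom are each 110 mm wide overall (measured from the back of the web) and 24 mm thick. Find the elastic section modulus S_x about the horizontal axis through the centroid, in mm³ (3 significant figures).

Split into non-overlapping primitives; take the origin at the lower-left of the bounding box.
Web: 18 × 310, A = 5 580 mm², y = 155 mm, Ī = 44 686 500 mm⁴.
Top flange (beyond web): 92 × 24, A = 2 208 mm², y = 298 mm, Ī = 105 984 mm⁴.
Bottom flange (beyond web): 92 × 24, A = 2 208 mm², y = 12 mm, Ī = 105 984 mm⁴.
By symmetry the centroid is at mid-height, ȳ = 155 mm.
Transfer each piece to the horizontal axis through the centroid using Ī + A·d² with d = y − 155:
  web: d = 0 mm → contributes +44 686 500 mm⁴
  top flange (beyond web): d = 143 mm → contributes +45 257 376 mm⁴
  bottom flange (beyond web): d = -143 mm → contributes +45 257 376 mm⁴
Total I = 135 201 252 mm⁴.
Extreme fibre distance c = 155 mm; S = I/c = 872 266 mm³.

S_x ≈ 8.72 × 10⁵ mm³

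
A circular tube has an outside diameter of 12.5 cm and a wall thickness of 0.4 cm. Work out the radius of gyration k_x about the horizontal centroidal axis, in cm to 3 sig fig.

k_x ≈ 4.28 cm

Break the section into simple shapes (no overlaps), measuring from the bottom-left corner of the bounding box.
Outer circle: ⌀12.5, A = 122.72 cm², y = 6.25 cm, Ī = 1198.4 cm⁴.
Bore (subtracted): ⌀11.7, A = 107.51 cm², y = 6.25 cm, Ī = 919.84 cm⁴.
By symmetry the centroid is at mid-height, ȳ = 6.25 cm.
All pieces are centred on the horizontal centroidal axis, so I = ΣĪ (holes subtracted) = 278.58 cm⁴.
Radius of gyration: k = √(I/A) = √(278.58 / 15.205) = 4.2803 cm.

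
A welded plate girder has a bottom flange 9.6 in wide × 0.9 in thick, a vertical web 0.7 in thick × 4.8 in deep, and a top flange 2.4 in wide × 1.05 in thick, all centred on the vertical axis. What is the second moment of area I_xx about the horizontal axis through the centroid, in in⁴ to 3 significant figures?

I_xx ≈ 78.5 in⁴

Decompose the section into non-overlapping parts with the origin at the bottom-left of its bounding rectangle.
Bottom plate: 9.6 × 0.9, A = 8.64 in², y = 0.45 in, Ī = 0.5832 in⁴.
Web plate: 0.7 × 4.8, A = 3.36 in², y = 3.3 in, Ī = 6.4512 in⁴.
Top plate: 2.4 × 1.05, A = 2.52 in², y = 6.225 in, Ī = 0.23153 in⁴.
Centroid: ȳ = ΣA·y / ΣA = 2.1118 in.
Transfer each piece to the horizontal axis through the centroid using Ī + A·d² with d = y − 2.1118:
  bottom plate: d = -1.6618 in → contributes +24.443 in⁴
  web plate: d = 1.1882 in → contributes +11.195 in⁴
  top plate: d = 4.1132 in → contributes +42.866 in⁴
Total I = 78.504 in⁴.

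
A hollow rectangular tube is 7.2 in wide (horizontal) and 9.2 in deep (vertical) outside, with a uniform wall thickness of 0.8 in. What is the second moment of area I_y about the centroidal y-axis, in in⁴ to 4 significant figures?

I_y ≈ 174.9 in⁴

Split into non-overlapping primitives; take the origin at the lower-left of the bounding box.
Outer rectangle: 7.2 × 9.2, A = 66.24 in², x = 3.6 in, Ī = 286.157 in⁴.
Inner void (subtracted): 5.6 × 7.6, A = 42.56 in², x = 3.6 in, Ī = 111.223 in⁴.
By symmetry the centroid is at mid-width, x̄ = 3.6 in.
All pieces are centred on the centroidal y-axis, so I = ΣĪ (holes subtracted) = 174.933 in⁴.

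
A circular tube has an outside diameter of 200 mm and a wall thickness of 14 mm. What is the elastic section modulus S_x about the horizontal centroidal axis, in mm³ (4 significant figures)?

S_x ≈ 3.558 × 10⁵ mm³

Break the section into simple shapes (no overlaps), measuring from the bottom-left corner of the bounding box.
Outer circle: ⌀200, A = 31415.9 mm², y = 100 mm, Ī = 78 539 816 mm⁴.
Bore (subtracted): ⌀172, A = 23235.2 mm², y = 100 mm, Ī = 42 961 920 mm⁴.
By symmetry the centroid is at mid-height, ȳ = 100 mm.
All pieces are centred on the horizontal centroidal axis, so I = ΣĪ (holes subtracted) = 35 577 896 mm⁴.
Extreme fibre distance c = 100 mm; S = I/c = 355 779 mm³.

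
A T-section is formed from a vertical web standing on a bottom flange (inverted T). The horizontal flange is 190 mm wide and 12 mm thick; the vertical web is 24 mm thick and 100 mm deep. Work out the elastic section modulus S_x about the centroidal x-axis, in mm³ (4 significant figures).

S_x ≈ 7.368 × 10⁴ mm³

Treat the section as a set of non-overlapping primitives; coordinates are from the bounding-box lower-left.
Flange: 190 × 12, A = 2 280 mm², y = 6 mm, Ī = 27 360 mm⁴.
Web: 24 × 100, A = 2 400 mm², y = 62 mm, Ī = 2 000 000 mm⁴.
Centroid: ȳ = ΣA·y / ΣA = 34.7179 mm.
Transfer each piece to the centroidal x-axis using Ī + A·d² with d = y − 34.7179:
  flange: d = -28.7179 mm → contributes +1 907 723 mm⁴
  web: d = 27.2821 mm → contributes +3 786 345 mm⁴
Total I = 5 694 068 mm⁴.
Extreme fibre distance c = 77.2821 mm; S = I/c = 73 679 mm³.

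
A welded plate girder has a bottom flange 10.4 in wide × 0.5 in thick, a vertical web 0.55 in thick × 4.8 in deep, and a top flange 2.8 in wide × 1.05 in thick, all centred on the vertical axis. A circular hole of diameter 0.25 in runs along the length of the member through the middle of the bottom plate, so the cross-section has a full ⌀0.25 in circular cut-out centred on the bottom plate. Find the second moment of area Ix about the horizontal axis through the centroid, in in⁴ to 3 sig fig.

Ix ≈ 64.4 in⁴

Break the section into simple shapes (no overlaps), measuring from the bottom-left corner of the bounding box.
Bottom plate: 10.4 × 0.5, A = 5.2 in², y = 0.25 in, Ī = 0.10833 in⁴.
Web plate: 0.55 × 4.8, A = 2.64 in², y = 2.9 in, Ī = 5.0688 in⁴.
Top plate: 2.8 × 1.05, A = 2.94 in², y = 5.825 in, Ī = 0.27011 in⁴.
Hole (subtracted): ⌀0.25, A = 0.049087 in², y = 0.25 in, Ī = 0.00019175 in⁴.
Centroid: ȳ = ΣA·y / ΣA = 2.4294 in.
Transfer each piece to the horizontal axis through the centroid using Ī + A·d² with d = y − 2.4294:
  bottom plate: d = -2.1794 in → contributes +24.806 in⁴
  web plate: d = 0.47064 in → contributes +5.6536 in⁴
  top plate: d = 3.3956 in → contributes +34.169 in⁴
  hole: d = -2.1794 in → contributes −0.23334 in⁴
Total I = 64.396 in⁴.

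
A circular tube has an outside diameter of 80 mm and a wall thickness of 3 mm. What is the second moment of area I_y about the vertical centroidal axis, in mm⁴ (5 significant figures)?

Split into non-overlapping primitives; take the origin at the lower-left of the bounding box.
Outer circle: ⌀80, A = 5026.548 mm², x = 40 mm, Ī = 2 010 619 mm⁴.
Bore (subtracted): ⌀74, A = 4300.84 mm², x = 40 mm, Ī = 1 471 963 mm⁴.
By symmetry the centroid is at mid-width, x̄ = 40 mm.
All pieces are centred on the vertical centroidal axis, so I = ΣĪ (holes subtracted) = 538656.7 mm⁴.

I_y ≈ 5.3866 × 10⁵ mm⁴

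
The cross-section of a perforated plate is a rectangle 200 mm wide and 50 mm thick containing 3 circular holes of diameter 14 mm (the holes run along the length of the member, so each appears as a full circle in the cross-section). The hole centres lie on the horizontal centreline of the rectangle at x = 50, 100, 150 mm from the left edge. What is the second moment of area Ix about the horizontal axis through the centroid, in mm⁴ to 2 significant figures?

Split into non-overlapping primitives; take the origin at the lower-left of the bounding box.
Plate: 200 × 50, A = 10 000 mm², y = 25 mm, Ī = 2 083 333 mm⁴.
Hole 1 (subtracted): ⌀14, A = 153.9 mm², y = 25 mm, Ī = 1 886 mm⁴.
Hole 2 (subtracted): ⌀14, A = 153.9 mm², y = 25 mm, Ī = 1 886 mm⁴.
Hole 3 (subtracted): ⌀14, A = 153.9 mm², y = 25 mm, Ī = 1 886 mm⁴.
By symmetry the centroid is at mid-height, ȳ = 25 mm.
All pieces are centred on the horizontal axis through the centroid, so I = ΣĪ (holes subtracted) = 2 077 676 mm⁴.

Ix ≈ 2.1 × 10⁶ mm⁴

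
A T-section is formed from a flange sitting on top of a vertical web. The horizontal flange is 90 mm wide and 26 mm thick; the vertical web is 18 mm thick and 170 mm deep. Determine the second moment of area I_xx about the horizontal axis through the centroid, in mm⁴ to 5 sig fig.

I_xx ≈ 2.0236 × 10⁷ mm⁴

Decompose the section into non-overlapping parts with the origin at the bottom-left of its bounding rectangle.
Flange: 90 × 26, A = 2 340 mm², y = 183 mm, Ī = 131 820 mm⁴.
Web: 18 × 170, A = 3 060 mm², y = 85 mm, Ī = 7 369 500 mm⁴.
Centroid: ȳ = ΣA·y / ΣA = 127.4667 mm.
Transfer each piece to the horizontal axis through the centroid using Ī + A·d² with d = y − 127.4667:
  flange: d = 55.53333 mm → contributes +7 348 266 mm⁴
  web: d = -42.46667 mm → contributes +12 887 958 mm⁴
Total I = 20 236 224 mm⁴.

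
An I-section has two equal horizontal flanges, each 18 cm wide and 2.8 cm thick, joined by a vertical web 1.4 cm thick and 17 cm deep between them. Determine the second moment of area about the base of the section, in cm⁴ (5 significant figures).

I_base ≈ 2.6429 × 10⁴ cm⁴

Split into non-overlapping primitives; take the origin at the lower-left of the bounding box.
Bottom flange: 18 × 2.8, A = 50.4 cm², y = 1.4 cm, Ī = 32.928 cm⁴.
Web: 1.4 × 17, A = 23.8 cm², y = 11.3 cm, Ī = 573.1833 cm⁴.
Top flange: 18 × 2.8, A = 50.4 cm², y = 21.2 cm, Ī = 32.928 cm⁴.
Transfer each piece to a horizontal axis along the bottom face using Ī + A·d² with d = y − 0:
  bottom flange: d = 1.4 cm → contributes +131.712 cm⁴
  web: d = 11.3 cm → contributes +3612.205 cm⁴
  top flange: d = 21.2 cm → contributes +22684.7 cm⁴
Total I = 26428.62 cm⁴.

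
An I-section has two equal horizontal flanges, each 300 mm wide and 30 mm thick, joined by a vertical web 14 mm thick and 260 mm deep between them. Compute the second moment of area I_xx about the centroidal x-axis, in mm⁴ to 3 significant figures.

I_xx ≈ 4.00 × 10⁸ mm⁴

Decompose the section into non-overlapping parts with the origin at the bottom-left of its bounding rectangle.
Bottom flange: 300 × 30, A = 9 000 mm², y = 15 mm, Ī = 675 000 mm⁴.
Web: 14 × 260, A = 3 640 mm², y = 160 mm, Ī = 20 505 333 mm⁴.
Top flange: 300 × 30, A = 9 000 mm², y = 305 mm, Ī = 675 000 mm⁴.
By symmetry the centroid is at mid-height, ȳ = 160 mm.
Transfer each piece to the centroidal x-axis using Ī + A·d² with d = y − 160:
  bottom flange: d = -145 mm → contributes +189 900 000 mm⁴
  web: d = 0 mm → contributes +20 505 333 mm⁴
  top flange: d = 145 mm → contributes +189 900 000 mm⁴
Total I = 400 305 333 mm⁴.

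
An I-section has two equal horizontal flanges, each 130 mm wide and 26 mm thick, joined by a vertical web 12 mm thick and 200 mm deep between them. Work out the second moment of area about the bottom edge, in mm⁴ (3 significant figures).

Split into non-overlapping primitives; take the origin at the lower-left of the bounding box.
Bottom flange: 130 × 26, A = 3 380 mm², y = 13 mm, Ī = 190 407 mm⁴.
Web: 12 × 200, A = 2 400 mm², y = 126 mm, Ī = 8 000 000 mm⁴.
Top flange: 130 × 26, A = 3 380 mm², y = 239 mm, Ī = 190 407 mm⁴.
Transfer each piece to a horizontal axis along the bottom face using Ī + A·d² with d = y − 0:
  bottom flange: d = 13 mm → contributes +761 627 mm⁴
  web: d = 126 mm → contributes +46 102 400 mm⁴
  top flange: d = 239 mm → contributes +193 259 387 mm⁴
Total I = 240 123 413 mm⁴.

I_base ≈ 2.40 × 10⁸ mm⁴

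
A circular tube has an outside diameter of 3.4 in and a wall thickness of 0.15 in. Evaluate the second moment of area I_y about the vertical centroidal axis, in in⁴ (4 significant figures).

Split into non-overlapping primitives; take the origin at the lower-left of the bounding box.
Outer circle: ⌀3.4, A = 9.0792 in², x = 1.7 in, Ī = 6.55972 in⁴.
Bore (subtracted): ⌀3.1, A = 7.54768 in², x = 1.7 in, Ī = 4.53332 in⁴.
By symmetry the centroid is at mid-width, x̄ = 1.7 in.
All pieces are centred on the vertical centroidal axis, so I = ΣĪ (holes subtracted) = 2.0264 in⁴.

I_y ≈ 2.026 in⁴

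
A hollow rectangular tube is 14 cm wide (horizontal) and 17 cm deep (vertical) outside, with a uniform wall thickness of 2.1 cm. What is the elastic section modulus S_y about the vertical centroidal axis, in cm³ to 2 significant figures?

S_y ≈ 410 cm³

Treat the section as a set of non-overlapping primitives; coordinates are from the bounding-box lower-left.
Outer rectangle: 14 × 17, A = 238 cm², x = 7 cm, Ī = 3 887 cm⁴.
Inner void (subtracted): 9.8 × 12.8, A = 125.4 cm², x = 7 cm, Ī = 1 004 cm⁴.
By symmetry the centroid is at mid-width, x̄ = 7 cm.
All pieces are centred on the vertical centroidal axis, so I = ΣĪ (holes subtracted) = 2 883 cm⁴.
Extreme fibre distance c = 7 cm; S = I/c = 411.9 cm³.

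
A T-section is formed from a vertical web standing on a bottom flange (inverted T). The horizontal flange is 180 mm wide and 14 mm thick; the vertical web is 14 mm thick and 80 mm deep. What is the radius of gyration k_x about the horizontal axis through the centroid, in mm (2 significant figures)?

k_x ≈ 25 mm

Break the section into simple shapes (no overlaps), measuring from the bottom-left corner of the bounding box.
Flange: 180 × 14, A = 2 520 mm², y = 7 mm, Ī = 41 160 mm⁴.
Web: 14 × 80, A = 1 120 mm², y = 54 mm, Ī = 597 333 mm⁴.
Centroid: ȳ = ΣA·y / ΣA = 21.46 mm.
Transfer each piece to the horizontal axis through the centroid using Ī + A·d² with d = y − 21.46:
  flange: d = -14.46 mm → contributes +568 183 mm⁴
  web: d = 32.54 mm → contributes +1 783 135 mm⁴
Total I = 2 351 318 mm⁴.
Radius of gyration: k = √(I/A) = √(2 351 318 / 3 640) = 25.42 mm.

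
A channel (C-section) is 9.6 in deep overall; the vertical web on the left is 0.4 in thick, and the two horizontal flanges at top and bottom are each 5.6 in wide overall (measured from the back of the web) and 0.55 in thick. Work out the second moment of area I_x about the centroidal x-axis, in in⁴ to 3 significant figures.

I_x ≈ 147 in⁴

Split into non-overlapping primitives; take the origin at the lower-left of the bounding box.
Web: 0.4 × 9.6, A = 3.84 in², y = 4.8 in, Ī = 29.491 in⁴.
Top flange (beyond web): 5.2 × 0.55, A = 2.86 in², y = 9.325 in, Ī = 0.072096 in⁴.
Bottom flange (beyond web): 5.2 × 0.55, A = 2.86 in², y = 0.275 in, Ī = 0.072096 in⁴.
By symmetry the centroid is at mid-height, ȳ = 4.8 in.
Transfer each piece to the centroidal x-axis using Ī + A·d² with d = y − 4.8:
  web: d = 0 in → contributes +29.491 in⁴
  top flange (beyond web): d = 4.525 in → contributes +58.632 in⁴
  bottom flange (beyond web): d = -4.525 in → contributes +58.632 in⁴
Total I = 146.76 in⁴.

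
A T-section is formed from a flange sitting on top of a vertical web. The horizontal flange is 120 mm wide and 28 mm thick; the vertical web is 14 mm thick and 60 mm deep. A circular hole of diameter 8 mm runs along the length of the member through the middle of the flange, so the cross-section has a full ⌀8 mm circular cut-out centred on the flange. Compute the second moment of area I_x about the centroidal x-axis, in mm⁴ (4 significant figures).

I_x ≈ 1.768 × 10⁶ mm⁴

Treat the section as a set of non-overlapping primitives; coordinates are from the bounding-box lower-left.
Flange: 120 × 28, A = 3 360 mm², y = 74 mm, Ī = 219 520 mm⁴.
Web: 14 × 60, A = 840 mm², y = 30 mm, Ī = 252 000 mm⁴.
Hole (subtracted): ⌀8, A = 50.2655 mm², y = 74 mm, Ī = 201.062 mm⁴.
Centroid: ȳ = ΣA·y / ΣA = 65.0934 mm.
Transfer each piece to the centroidal x-axis using Ī + A·d² with d = y − 65.0934:
  flange: d = 8.90659 mm → contributes +486 060 mm⁴
  web: d = -35.0934 mm → contributes +1 286 500 mm⁴
  hole: d = 8.90659 mm → contributes −4188.49 mm⁴
Total I = 1 768 371 mm⁴.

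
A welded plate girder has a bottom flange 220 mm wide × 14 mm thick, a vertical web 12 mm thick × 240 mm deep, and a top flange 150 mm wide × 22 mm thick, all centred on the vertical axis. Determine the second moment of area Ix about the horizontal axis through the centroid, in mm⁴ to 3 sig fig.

Decompose the section into non-overlapping parts with the origin at the bottom-left of its bounding rectangle.
Bottom plate: 220 × 14, A = 3 080 mm², y = 7 mm, Ī = 50 307 mm⁴.
Web plate: 12 × 240, A = 2 880 mm², y = 134 mm, Ī = 13 824 000 mm⁴.
Top plate: 150 × 22, A = 3 300 mm², y = 265 mm, Ī = 133 100 mm⁴.
Centroid: ȳ = ΣA·y / ΣA = 138.44 mm.
Transfer each piece to the horizontal axis through the centroid using Ī + A·d² with d = y − 138.44:
  bottom plate: d = -131.44 mm → contributes +53 264 084 mm⁴
  web plate: d = -4.4428 mm → contributes +13 880 846 mm⁴
  top plate: d = 126.56 mm → contributes +52 988 322 mm⁴
Total I = 120 133 251 mm⁴.

Ix ≈ 1.20 × 10⁸ mm⁴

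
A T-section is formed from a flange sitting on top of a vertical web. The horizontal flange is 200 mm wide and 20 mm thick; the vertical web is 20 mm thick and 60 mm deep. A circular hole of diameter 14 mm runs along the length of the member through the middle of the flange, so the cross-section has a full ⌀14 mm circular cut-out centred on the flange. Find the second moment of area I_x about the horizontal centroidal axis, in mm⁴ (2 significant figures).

I_x ≈ 2.0 × 10⁶ mm⁴

Split into non-overlapping primitives; take the origin at the lower-left of the bounding box.
Flange: 200 × 20, A = 4 000 mm², y = 70 mm, Ī = 133 333 mm⁴.
Web: 20 × 60, A = 1 200 mm², y = 30 mm, Ī = 360 000 mm⁴.
Hole (subtracted): ⌀14, A = 153.9 mm², y = 70 mm, Ī = 1 886 mm⁴.
Centroid: ȳ = ΣA·y / ΣA = 60.49 mm.
Transfer each piece to the horizontal centroidal axis using Ī + A·d² with d = y − 60.49:
  flange: d = 9.512 mm → contributes +495 274 mm⁴
  web: d = -30.49 mm → contributes +1 475 395 mm⁴
  hole: d = 9.512 mm → contributes −15 815 mm⁴
Total I = 1 954 854 mm⁴.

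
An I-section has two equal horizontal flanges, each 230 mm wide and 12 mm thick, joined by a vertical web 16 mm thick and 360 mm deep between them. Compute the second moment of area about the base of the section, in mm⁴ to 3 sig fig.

I_base ≈ 6.69 × 10⁸ mm⁴

Break the section into simple shapes (no overlaps), measuring from the bottom-left corner of the bounding box.
Bottom flange: 230 × 12, A = 2 760 mm², y = 6 mm, Ī = 33 120 mm⁴.
Web: 16 × 360, A = 5 760 mm², y = 192 mm, Ī = 62 208 000 mm⁴.
Top flange: 230 × 12, A = 2 760 mm², y = 378 mm, Ī = 33 120 mm⁴.
Transfer each piece to the base of the section using Ī + A·d² with d = y − 0:
  bottom flange: d = 6 mm → contributes +132 480 mm⁴
  web: d = 192 mm → contributes +274 544 640 mm⁴
  top flange: d = 378 mm → contributes +394 392 960 mm⁴
Total I = 669 070 080 mm⁴.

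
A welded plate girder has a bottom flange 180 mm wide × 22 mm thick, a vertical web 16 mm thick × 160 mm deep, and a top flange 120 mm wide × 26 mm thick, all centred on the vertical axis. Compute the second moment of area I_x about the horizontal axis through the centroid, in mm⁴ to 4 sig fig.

Split into non-overlapping primitives; take the origin at the lower-left of the bounding box.
Bottom plate: 180 × 22, A = 3 960 mm², y = 11 mm, Ī = 159 720 mm⁴.
Web plate: 16 × 160, A = 2 560 mm², y = 102 mm, Ī = 5 461 333 mm⁴.
Top plate: 120 × 26, A = 3 120 mm², y = 195 mm, Ī = 175 760 mm⁴.
Centroid: ȳ = ΣA·y / ΣA = 94.7178 mm.
Transfer each piece to the horizontal axis through the centroid using Ī + A·d² with d = y − 94.7178:
  bottom plate: d = -83.7178 mm → contributes +27 914 081 mm⁴
  web plate: d = 7.28216 mm → contributes +5 597 090 mm⁴
  top plate: d = 100.282 mm → contributes +31 552 075 mm⁴
Total I = 65 063 246 mm⁴.

I_x ≈ 6.506 × 10⁷ mm⁴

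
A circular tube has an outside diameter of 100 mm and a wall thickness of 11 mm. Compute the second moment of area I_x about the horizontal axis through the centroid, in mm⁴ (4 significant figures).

Split into non-overlapping primitives; take the origin at the lower-left of the bounding box.
Outer circle: ⌀100, A = 7853.98 mm², y = 50 mm, Ī = 4 908 739 mm⁴.
Bore (subtracted): ⌀78, A = 4778.36 mm², y = 50 mm, Ī = 1 816 972 mm⁴.
By symmetry the centroid is at mid-height, ȳ = 50 mm.
All pieces are centred on the horizontal axis through the centroid, so I = ΣĪ (holes subtracted) = 3 091 766 mm⁴.

I_x ≈ 3.092 × 10⁶ mm⁴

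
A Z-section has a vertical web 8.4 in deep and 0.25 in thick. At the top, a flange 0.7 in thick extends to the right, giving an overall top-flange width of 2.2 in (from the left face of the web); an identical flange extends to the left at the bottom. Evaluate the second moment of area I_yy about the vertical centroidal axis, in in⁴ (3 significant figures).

I_yy ≈ 4.18 in⁴

Break the section into simple shapes (no overlaps), measuring from the bottom-left corner of the bounding box.
Web: 0.25 × 8.4, A = 2.1 in², x = 2.075 in, Ī = 0.010938 in⁴.
Top flange (beyond web): 1.95 × 0.7, A = 1.365 in², x = 3.175 in, Ī = 0.43253 in⁴.
Bottom flange (beyond web): 1.95 × 0.7, A = 1.365 in², x = 0.975 in, Ī = 0.43253 in⁴.
Centroid: x̄ = ΣA·x / ΣA = 2.075 in.
Transfer each piece to the vertical centroidal axis using Ī + A·d² with d = x − 2.075:
  web: d = 0 in → contributes +0.010938 in⁴
  top flange (beyond web): d = 1.1 in → contributes +2.0842 in⁴
  bottom flange (beyond web): d = -1.1 in → contributes +2.0842 in⁴
Total I = 4.1793 in⁴.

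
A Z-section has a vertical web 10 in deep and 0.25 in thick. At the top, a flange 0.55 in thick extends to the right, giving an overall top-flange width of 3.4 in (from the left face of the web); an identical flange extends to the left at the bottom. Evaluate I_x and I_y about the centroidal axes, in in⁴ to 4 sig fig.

Split into non-overlapping primitives; take the origin at the lower-left of the bounding box.
Web: 0.25 × 10, A = 2.5 in², y = 5 in, Ī = 20.8333 in⁴.
Top flange (beyond web): 3.15 × 0.55, A = 1.7325 in², y = 9.725 in, Ī = 0.0436734 in⁴.
Bottom flange (beyond web): 3.15 × 0.55, A = 1.7325 in², y = 0.275 in, Ī = 0.0436734 in⁴.
Centroid: ȳ = ΣA·y / ΣA = 5 in.
Transfer each piece to the centroidal x-axis using Ī + A·d² with d = y − 5:
  web: d = 0 in → contributes +20.8333 in⁴
  top flange (beyond web): d = 4.725 in → contributes +38.7228 in⁴
  bottom flange (beyond web): d = -4.725 in → contributes +38.7228 in⁴
Total I = 98.279 in⁴.
For the y-axis: x̄ = 3.275 in.
Repeating about the centroidal y-axis gives I_y = 12.892 in⁴.

I_x ≈ 98.28 in⁴, I_y ≈ 12.89 in⁴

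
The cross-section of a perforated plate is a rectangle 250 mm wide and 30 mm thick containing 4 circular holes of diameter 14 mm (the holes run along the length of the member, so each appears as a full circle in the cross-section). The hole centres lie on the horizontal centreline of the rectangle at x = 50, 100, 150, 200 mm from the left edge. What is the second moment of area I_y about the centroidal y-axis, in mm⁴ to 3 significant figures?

Break the section into simple shapes (no overlaps), measuring from the bottom-left corner of the bounding box.
Plate: 250 × 30, A = 7 500 mm², x = 125 mm, Ī = 39 062 500 mm⁴.
Hole 1 (subtracted): ⌀14, A = 153.94 mm², x = 50 mm, Ī = 1885.7 mm⁴.
Hole 2 (subtracted): ⌀14, A = 153.94 mm², x = 100 mm, Ī = 1885.7 mm⁴.
Hole 3 (subtracted): ⌀14, A = 153.94 mm², x = 150 mm, Ī = 1885.7 mm⁴.
Hole 4 (subtracted): ⌀14, A = 153.94 mm², x = 200 mm, Ī = 1885.7 mm⁴.
By symmetry the centroid is at mid-width, x̄ = 125 mm.
Transfer each piece to the centroidal y-axis using Ī + A·d² with d = x − 125:
  plate: d = 0 mm → contributes +39 062 500 mm⁴
  hole 1: d = -75 mm → contributes −867 787 mm⁴
  hole 2: d = -25 mm → contributes −98 097 mm⁴
  hole 3: d = 25 mm → contributes −98 097 mm⁴
  hole 4: d = 75 mm → contributes −867 787 mm⁴
Total I = 37 130 732 mm⁴.

I_y ≈ 3.71 × 10⁷ mm⁴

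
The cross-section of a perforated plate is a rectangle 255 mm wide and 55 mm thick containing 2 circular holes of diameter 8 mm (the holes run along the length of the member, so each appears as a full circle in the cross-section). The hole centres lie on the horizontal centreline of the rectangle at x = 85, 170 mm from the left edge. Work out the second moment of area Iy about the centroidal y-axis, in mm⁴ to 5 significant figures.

Split into non-overlapping primitives; take the origin at the lower-left of the bounding box.
Plate: 255 × 55, A = 14 025 mm², x = 127.5 mm, Ī = 75 997 969 mm⁴.
Hole 1 (subtracted): ⌀8, A = 50.26548 mm², x = 85 mm, Ī = 201.0619 mm⁴.
Hole 2 (subtracted): ⌀8, A = 50.26548 mm², x = 170 mm, Ī = 201.0619 mm⁴.
By symmetry the centroid is at mid-width, x̄ = 127.5 mm.
Transfer each piece to the centroidal y-axis using Ī + A·d² with d = x − 127.5:
  plate: d = 0 mm → contributes +75 997 969 mm⁴
  hole 1: d = -42.5 mm → contributes −90993.09 mm⁴
  hole 2: d = 42.5 mm → contributes −90993.09 mm⁴
Total I = 75 815 983 mm⁴.

Iy ≈ 7.5816 × 10⁷ mm⁴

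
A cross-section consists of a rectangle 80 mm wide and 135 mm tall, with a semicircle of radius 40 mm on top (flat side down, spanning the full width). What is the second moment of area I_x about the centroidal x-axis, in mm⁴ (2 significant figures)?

Decompose the section into non-overlapping parts with the origin at the bottom-left of its bounding rectangle.
Rectangular body: 80 × 135, A = 10 800 mm², y = 67.5 mm, Ī = 16 402 500 mm⁴.
Semicircular cap: semicircle r = 40, A = 2 513 mm², y = 152 mm, Ī = 280 978 mm⁴.
Centroid: ȳ = ΣA·y / ΣA = 83.45 mm.
Transfer each piece to the centroidal x-axis using Ī + A·d² with d = y − 83.45:
  rectangular body: d = -15.95 mm → contributes +19 149 166 mm⁴
  semicircular cap: d = 68.53 mm → contributes +12 083 905 mm⁴
Total I = 31 233 071 mm⁴.

I_x ≈ 3.1 × 10⁷ mm⁴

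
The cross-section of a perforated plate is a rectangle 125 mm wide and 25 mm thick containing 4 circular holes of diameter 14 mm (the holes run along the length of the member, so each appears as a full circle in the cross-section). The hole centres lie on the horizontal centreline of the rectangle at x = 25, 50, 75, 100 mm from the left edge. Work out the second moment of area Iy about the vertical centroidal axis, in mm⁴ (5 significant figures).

Decompose the section into non-overlapping parts with the origin at the bottom-left of its bounding rectangle.
Plate: 125 × 25, A = 3 125 mm², x = 62.5 mm, Ī = 4 069 010 mm⁴.
Hole 1 (subtracted): ⌀14, A = 153.938 mm², x = 25 mm, Ī = 1885.741 mm⁴.
Hole 2 (subtracted): ⌀14, A = 153.938 mm², x = 50 mm, Ī = 1885.741 mm⁴.
Hole 3 (subtracted): ⌀14, A = 153.938 mm², x = 75 mm, Ī = 1885.741 mm⁴.
Hole 4 (subtracted): ⌀14, A = 153.938 mm², x = 100 mm, Ī = 1885.741 mm⁴.
By symmetry the centroid is at mid-width, x̄ = 62.5 mm.
Transfer each piece to the vertical centroidal axis using Ī + A·d² with d = x − 62.5:
  plate: d = 0 mm → contributes +4 069 010 mm⁴
  hole 1: d = -37.5 mm → contributes −218361.1 mm⁴
  hole 2: d = -12.5 mm → contributes −25938.56 mm⁴
  hole 3: d = 12.5 mm → contributes −25938.56 mm⁴
  hole 4: d = 37.5 mm → contributes −218361.1 mm⁴
Total I = 3 580 411 mm⁴.

Iy ≈ 3.5804 × 10⁶ mm⁴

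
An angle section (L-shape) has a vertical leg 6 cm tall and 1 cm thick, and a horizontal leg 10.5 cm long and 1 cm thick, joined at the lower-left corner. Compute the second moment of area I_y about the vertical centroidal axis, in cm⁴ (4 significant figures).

Break the section into simple shapes (no overlaps), measuring from the bottom-left corner of the bounding box.
Vertical leg: 1 × 6, A = 6 cm², x = 0.5 cm, Ī = 0.5 cm⁴.
Horizontal leg (remainder): 9.5 × 1, A = 9.5 cm², x = 5.75 cm, Ī = 71.4479 cm⁴.
Centroid: x̄ = ΣA·x / ΣA = 3.71774 cm.
Transfer each piece to the vertical centroidal axis using Ī + A·d² with d = x − 3.71774:
  vertical leg: d = -3.21774 cm → contributes +62.6232 cm⁴
  horizontal leg (remainder): d = 2.03226 cm → contributes +110.684 cm⁴
Total I = 173.307 cm⁴.

I_y ≈ 173.3 cm⁴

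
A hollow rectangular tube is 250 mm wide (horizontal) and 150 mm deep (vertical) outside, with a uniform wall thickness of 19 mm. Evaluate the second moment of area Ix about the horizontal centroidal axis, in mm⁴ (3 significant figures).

Break the section into simple shapes (no overlaps), measuring from the bottom-left corner of the bounding box.
Outer rectangle: 250 × 150, A = 37 500 mm², y = 75 mm, Ī = 70 312 500 mm⁴.
Inner void (subtracted): 212 × 112, A = 23 744 mm², y = 75 mm, Ī = 24 820 395 mm⁴.
By symmetry the centroid is at mid-height, ȳ = 75 mm.
All pieces are centred on the horizontal centroidal axis, so I = ΣĪ (holes subtracted) = 45 492 105 mm⁴.

Ix ≈ 4.55 × 10⁷ mm⁴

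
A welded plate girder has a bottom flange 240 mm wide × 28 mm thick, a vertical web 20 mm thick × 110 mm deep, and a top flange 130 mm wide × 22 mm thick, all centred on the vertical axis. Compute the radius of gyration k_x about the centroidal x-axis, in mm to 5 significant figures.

Break the section into simple shapes (no overlaps), measuring from the bottom-left corner of the bounding box.
Bottom plate: 240 × 28, A = 6 720 mm², y = 14 mm, Ī = 439 040 mm⁴.
Web plate: 20 × 110, A = 2 200 mm², y = 83 mm, Ī = 2 218 333 mm⁴.
Top plate: 130 × 22, A = 2 860 mm², y = 149 mm, Ī = 115353.3 mm⁴.
Centroid: ȳ = ΣA·y / ΣA = 59.66214 mm.
Transfer each piece to the centroidal x-axis using Ī + A·d² with d = y − 59.66214:
  bottom plate: d = -45.66214 mm → contributes +14 450 448 mm⁴
  web plate: d = 23.33786 mm → contributes +3 416 576 mm⁴
  top plate: d = 89.33786 mm → contributes +22 941 738 mm⁴
Total I = 40 808 762 mm⁴.
Radius of gyration: k = √(I/A) = √(40 808 762 / 11 780) = 58.85781 mm.

k_x ≈ 58.858 mm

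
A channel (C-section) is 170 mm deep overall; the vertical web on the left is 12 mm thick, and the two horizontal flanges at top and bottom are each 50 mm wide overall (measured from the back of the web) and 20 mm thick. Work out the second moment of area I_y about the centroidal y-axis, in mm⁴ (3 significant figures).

I_y ≈ 7.52 × 10⁵ mm⁴

Break the section into simple shapes (no overlaps), measuring from the bottom-left corner of the bounding box.
Web: 12 × 170, A = 2 040 mm², x = 6 mm, Ī = 24 480 mm⁴.
Top flange (beyond web): 38 × 20, A = 760 mm², x = 31 mm, Ī = 91 453 mm⁴.
Bottom flange (beyond web): 38 × 20, A = 760 mm², x = 31 mm, Ī = 91 453 mm⁴.
Centroid: x̄ = ΣA·x / ΣA = 16.674 mm.
Transfer each piece to the centroidal y-axis using Ī + A·d² with d = x − 16.674:
  web: d = -10.674 mm → contributes +256 913 mm⁴
  top flange (beyond web): d = 14.326 mm → contributes +247 428 mm⁴
  bottom flange (beyond web): d = 14.326 mm → contributes +247 428 mm⁴
Total I = 751 769 mm⁴.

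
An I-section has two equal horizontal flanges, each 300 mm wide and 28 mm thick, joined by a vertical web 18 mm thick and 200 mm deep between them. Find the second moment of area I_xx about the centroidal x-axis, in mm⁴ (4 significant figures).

Treat the section as a set of non-overlapping primitives; coordinates are from the bounding-box lower-left.
Bottom flange: 300 × 28, A = 8 400 mm², y = 14 mm, Ī = 548 800 mm⁴.
Web: 18 × 200, A = 3 600 mm², y = 128 mm, Ī = 12 000 000 mm⁴.
Top flange: 300 × 28, A = 8 400 mm², y = 242 mm, Ī = 548 800 mm⁴.
By symmetry the centroid is at mid-height, ȳ = 128 mm.
Transfer each piece to the centroidal x-axis using Ī + A·d² with d = y − 128:
  bottom flange: d = -114 mm → contributes +109 715 200 mm⁴
  web: d = 0 mm → contributes +12 000 000 mm⁴
  top flange: d = 114 mm → contributes +109 715 200 mm⁴
Total I = 231 430 400 mm⁴.

I_xx ≈ 2.314 × 10⁸ mm⁴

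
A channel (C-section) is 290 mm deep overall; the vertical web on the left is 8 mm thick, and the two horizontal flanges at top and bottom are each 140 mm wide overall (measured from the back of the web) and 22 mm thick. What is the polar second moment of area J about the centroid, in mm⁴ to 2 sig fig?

Break the section into simple shapes (no overlaps), measuring from the bottom-left corner of the bounding box.
Web: 8 × 290, A = 2 320 mm², y = 145 mm, Ī = 16 259 333 mm⁴.
Top flange (beyond web): 132 × 22, A = 2 904 mm², y = 279 mm, Ī = 117 128 mm⁴.
Bottom flange (beyond web): 132 × 22, A = 2 904 mm², y = 11 mm, Ī = 117 128 mm⁴.
By symmetry the centroid is at mid-height, ȳ = 145 mm.
Transfer each piece to the centroidal x-axis using Ī + A·d² with d = y − 145:
  web: d = 0 mm → contributes +16 259 333 mm⁴
  top flange (beyond web): d = 134 mm → contributes +52 261 352 mm⁴
  bottom flange (beyond web): d = -134 mm → contributes +52 261 352 mm⁴
Total I = 120 782 037 mm⁴.
For the y-axis: x̄ = 54.02 mm.
Repeating about the centroidal y-axis gives I_y = 16 568 786 mm⁴.
Polar second moment: J = I_x + I_y = 137 350 824 mm⁴.

J ≈ 1.4 × 10⁸ mm⁴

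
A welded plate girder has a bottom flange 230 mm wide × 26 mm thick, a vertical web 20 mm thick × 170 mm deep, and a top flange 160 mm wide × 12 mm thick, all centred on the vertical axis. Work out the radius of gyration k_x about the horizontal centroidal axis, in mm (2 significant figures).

Break the section into simple shapes (no overlaps), measuring from the bottom-left corner of the bounding box.
Bottom plate: 230 × 26, A = 5 980 mm², y = 13 mm, Ī = 336 873 mm⁴.
Web plate: 20 × 170, A = 3 400 mm², y = 111 mm, Ī = 8 188 333 mm⁴.
Top plate: 160 × 12, A = 1 920 mm², y = 202 mm, Ī = 23 040 mm⁴.
Centroid: ȳ = ΣA·y / ΣA = 74.6 mm.
Transfer each piece to the horizontal centroidal axis using Ī + A·d² with d = y − 74.6:
  bottom plate: d = -61.6 mm → contributes +23 028 342 mm⁴
  web plate: d = 36.4 mm → contributes +12 693 197 mm⁴
  top plate: d = 127.4 mm → contributes +31 186 099 mm⁴
Total I = 66 907 639 mm⁴.
Radius of gyration: k = √(I/A) = √(66 907 639 / 11 300) = 76.95 mm.

k_x ≈ 77 mm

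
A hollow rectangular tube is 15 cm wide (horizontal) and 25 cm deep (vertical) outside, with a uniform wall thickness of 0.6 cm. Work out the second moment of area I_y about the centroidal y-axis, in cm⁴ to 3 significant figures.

Decompose the section into non-overlapping parts with the origin at the bottom-left of its bounding rectangle.
Outer rectangle: 15 × 25, A = 375 cm², x = 7.5 cm, Ī = 7031.3 cm⁴.
Inner void (subtracted): 13.8 × 23.8, A = 328.44 cm², x = 7.5 cm, Ī = 5212.3 cm⁴.
By symmetry the centroid is at mid-width, x̄ = 7.5 cm.
All pieces are centred on the centroidal y-axis, so I = ΣĪ (holes subtracted) = 1818.9 cm⁴.

I_y ≈ 1820 cm⁴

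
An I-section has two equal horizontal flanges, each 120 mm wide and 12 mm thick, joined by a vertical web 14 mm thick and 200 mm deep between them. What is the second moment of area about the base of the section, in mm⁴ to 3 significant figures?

Decompose the section into non-overlapping parts with the origin at the bottom-left of its bounding rectangle.
Bottom flange: 120 × 12, A = 1 440 mm², y = 6 mm, Ī = 17 280 mm⁴.
Web: 14 × 200, A = 2 800 mm², y = 112 mm, Ī = 9 333 333 mm⁴.
Top flange: 120 × 12, A = 1 440 mm², y = 218 mm, Ī = 17 280 mm⁴.
Transfer each piece to the base of the section using Ī + A·d² with d = y − 0:
  bottom flange: d = 6 mm → contributes +69 120 mm⁴
  web: d = 112 mm → contributes +44 456 533 mm⁴
  top flange: d = 218 mm → contributes +68 451 840 mm⁴
Total I = 112 977 493 mm⁴.

I_base ≈ 1.13 × 10⁸ mm⁴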